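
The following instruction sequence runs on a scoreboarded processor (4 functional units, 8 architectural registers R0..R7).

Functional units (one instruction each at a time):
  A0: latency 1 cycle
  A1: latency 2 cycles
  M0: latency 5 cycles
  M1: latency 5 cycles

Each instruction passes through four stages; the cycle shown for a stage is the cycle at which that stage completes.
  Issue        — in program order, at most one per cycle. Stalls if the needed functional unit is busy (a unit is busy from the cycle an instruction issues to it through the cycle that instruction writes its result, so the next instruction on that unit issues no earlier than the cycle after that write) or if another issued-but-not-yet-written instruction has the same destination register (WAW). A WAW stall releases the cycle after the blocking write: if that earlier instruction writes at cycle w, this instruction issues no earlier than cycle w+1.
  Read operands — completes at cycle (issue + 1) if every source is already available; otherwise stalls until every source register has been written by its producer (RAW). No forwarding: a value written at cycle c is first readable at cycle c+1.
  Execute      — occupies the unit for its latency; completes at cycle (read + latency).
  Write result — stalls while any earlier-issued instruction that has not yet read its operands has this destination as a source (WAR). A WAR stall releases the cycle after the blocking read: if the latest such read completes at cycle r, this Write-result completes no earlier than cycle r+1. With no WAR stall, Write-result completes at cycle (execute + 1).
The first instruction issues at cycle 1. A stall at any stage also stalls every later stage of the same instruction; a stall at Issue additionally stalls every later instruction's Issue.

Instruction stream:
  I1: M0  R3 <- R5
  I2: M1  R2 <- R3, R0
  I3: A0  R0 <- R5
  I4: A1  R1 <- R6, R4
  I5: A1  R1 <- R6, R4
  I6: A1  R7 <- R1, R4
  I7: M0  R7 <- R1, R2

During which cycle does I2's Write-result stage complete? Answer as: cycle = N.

t=1  I1 dispatched to M0
t=2  I1 operands ready; I2 dispatched to M1
t=3  I3 dispatched to A0
t=4  I3 operands ready; I4 dispatched to A1
t=5  I3 complete; I4 operands ready
t=7  I1 complete; I4 complete
t=8  R3←I1; R1←I4
t=9  I2 operands ready; I5 dispatched to A1
t=10  R0←I3; I5 operands ready
t=12  I5 complete
t=13  R1←I5
t=14  I2 complete; I6 dispatched to A1
t=15  R2←I2; I6 operands ready
t=17  I6 complete
t=18  R7←I6
t=19  I7 dispatched to M0
t=20  I7 operands ready
t=25  I7 complete
t=26  R7←I7

cycle = 15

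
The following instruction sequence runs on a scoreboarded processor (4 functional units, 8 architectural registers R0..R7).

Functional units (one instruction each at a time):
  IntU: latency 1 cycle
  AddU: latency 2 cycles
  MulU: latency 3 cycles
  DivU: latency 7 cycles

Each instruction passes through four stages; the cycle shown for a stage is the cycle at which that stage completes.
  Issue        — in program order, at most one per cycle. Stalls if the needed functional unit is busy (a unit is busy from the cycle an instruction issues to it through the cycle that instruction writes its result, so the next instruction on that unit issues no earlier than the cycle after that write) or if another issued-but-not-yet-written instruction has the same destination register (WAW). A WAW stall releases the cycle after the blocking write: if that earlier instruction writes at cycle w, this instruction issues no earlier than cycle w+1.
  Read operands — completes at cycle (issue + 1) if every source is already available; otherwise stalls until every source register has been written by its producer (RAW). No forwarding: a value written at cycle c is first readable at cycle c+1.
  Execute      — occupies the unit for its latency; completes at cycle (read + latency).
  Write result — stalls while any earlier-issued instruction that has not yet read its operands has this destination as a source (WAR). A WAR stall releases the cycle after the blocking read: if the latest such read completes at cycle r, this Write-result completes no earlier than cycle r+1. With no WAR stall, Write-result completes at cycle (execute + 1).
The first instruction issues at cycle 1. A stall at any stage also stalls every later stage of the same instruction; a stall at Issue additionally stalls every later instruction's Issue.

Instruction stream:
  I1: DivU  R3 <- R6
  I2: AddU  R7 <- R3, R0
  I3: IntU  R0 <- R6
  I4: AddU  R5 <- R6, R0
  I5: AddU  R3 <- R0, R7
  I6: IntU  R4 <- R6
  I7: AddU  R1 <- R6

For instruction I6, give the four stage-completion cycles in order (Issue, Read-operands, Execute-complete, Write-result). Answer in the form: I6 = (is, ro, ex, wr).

c1: issue I1 (DivU)
c2: I1 read-ops | issue I2 (AddU)
c3: issue I3 (IntU)
c4: I3 read-ops
c5: I3 finished on IntU
c9: I1 finished on DivU
c10: I1→R3
c11: I2 read-ops
c12: I3→R0
c13: I2 finished on AddU
c14: I2→R7
c15: issue I4 (AddU)
c16: I4 read-ops
c18: I4 finished on AddU
c19: I4→R5
c20: issue I5 (AddU)
c21: I5 read-ops | issue I6 (IntU)
c22: I6 read-ops
c23: I5 finished on AddU | I6 finished on IntU
c24: I5→R3 | I6→R4
c25: issue I7 (AddU)
c26: I7 read-ops
c28: I7 finished on AddU
c29: I7→R1

I6 = (21, 22, 23, 24)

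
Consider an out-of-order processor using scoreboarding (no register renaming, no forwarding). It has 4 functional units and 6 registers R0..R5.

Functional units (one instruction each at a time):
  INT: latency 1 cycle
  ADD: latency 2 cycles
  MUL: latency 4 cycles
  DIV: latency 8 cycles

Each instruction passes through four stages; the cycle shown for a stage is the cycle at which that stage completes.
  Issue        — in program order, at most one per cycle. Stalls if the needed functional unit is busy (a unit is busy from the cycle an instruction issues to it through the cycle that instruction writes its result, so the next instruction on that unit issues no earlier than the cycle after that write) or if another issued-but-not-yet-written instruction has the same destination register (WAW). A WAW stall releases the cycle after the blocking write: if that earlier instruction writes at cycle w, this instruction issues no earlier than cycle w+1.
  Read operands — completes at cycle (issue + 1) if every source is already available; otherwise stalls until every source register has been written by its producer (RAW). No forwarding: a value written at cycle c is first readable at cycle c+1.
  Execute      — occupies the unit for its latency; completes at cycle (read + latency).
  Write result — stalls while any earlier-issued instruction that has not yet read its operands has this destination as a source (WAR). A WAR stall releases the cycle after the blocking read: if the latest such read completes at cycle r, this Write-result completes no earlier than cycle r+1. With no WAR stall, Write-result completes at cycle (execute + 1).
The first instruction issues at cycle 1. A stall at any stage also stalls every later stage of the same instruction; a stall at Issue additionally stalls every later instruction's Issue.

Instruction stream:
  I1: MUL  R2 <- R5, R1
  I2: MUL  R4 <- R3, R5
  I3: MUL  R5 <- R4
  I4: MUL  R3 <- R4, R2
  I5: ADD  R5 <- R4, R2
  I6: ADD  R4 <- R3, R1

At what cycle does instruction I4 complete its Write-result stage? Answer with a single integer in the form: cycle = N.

cycle = 28

[I1] 1/2/6/7
[I2] 8/9/13/14  (struct: MUL busy until I1 writes@7)
[I3] 15/16/20/21  (struct: MUL busy until I2 writes@14)
[I4] 22/23/27/28  (struct: MUL busy until I3 writes@21)
[I5] 23/24/26/27
[I6] 28/29/31/32  (struct: ADD busy until I5 writes@27)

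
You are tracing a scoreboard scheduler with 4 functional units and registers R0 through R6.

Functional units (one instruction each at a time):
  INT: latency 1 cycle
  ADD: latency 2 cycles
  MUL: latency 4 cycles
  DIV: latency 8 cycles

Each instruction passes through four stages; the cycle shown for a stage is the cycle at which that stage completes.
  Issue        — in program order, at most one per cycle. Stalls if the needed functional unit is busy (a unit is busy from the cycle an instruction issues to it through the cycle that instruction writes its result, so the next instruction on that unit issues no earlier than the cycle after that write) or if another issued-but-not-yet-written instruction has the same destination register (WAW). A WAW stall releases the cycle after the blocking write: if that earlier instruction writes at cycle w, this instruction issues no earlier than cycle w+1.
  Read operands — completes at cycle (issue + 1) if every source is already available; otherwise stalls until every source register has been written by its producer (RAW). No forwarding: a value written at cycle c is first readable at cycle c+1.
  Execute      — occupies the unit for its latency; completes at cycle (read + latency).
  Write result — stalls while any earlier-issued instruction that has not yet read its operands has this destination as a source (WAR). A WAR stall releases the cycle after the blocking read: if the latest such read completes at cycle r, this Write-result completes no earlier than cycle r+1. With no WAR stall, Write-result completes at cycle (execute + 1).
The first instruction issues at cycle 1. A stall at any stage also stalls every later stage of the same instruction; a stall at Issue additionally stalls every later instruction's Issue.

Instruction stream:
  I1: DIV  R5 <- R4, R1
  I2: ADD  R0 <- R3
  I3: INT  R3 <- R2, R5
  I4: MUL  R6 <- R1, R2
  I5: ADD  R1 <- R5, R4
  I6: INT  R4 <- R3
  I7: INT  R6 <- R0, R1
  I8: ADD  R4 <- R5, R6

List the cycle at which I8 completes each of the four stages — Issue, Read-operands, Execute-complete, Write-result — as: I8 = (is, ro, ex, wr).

I8 = (20, 23, 25, 26)

c1: I1 issues→DIV
c2: I1 reads, I2 issues→ADD
c3: I2 reads, I3 issues→INT
c4: I4 issues→MUL
c5: I2 exec-done, I4 reads
c6: I2 writes R0
c7: I5 issues→ADD
c9: I4 exec-done
c10: I1 exec-done, I4 writes R6
c11: I1 writes R5
c12: I3 reads, I5 reads
c13: I3 exec-done
c14: I3 writes R3, I5 exec-done
c15: I5 writes R1, I6 issues→INT
c16: I6 reads
c17: I6 exec-done
c18: I6 writes R4
c19: I7 issues→INT
c20: I7 reads, I8 issues→ADD
c21: I7 exec-done
c22: I7 writes R6
c23: I8 reads
c25: I8 exec-done
c26: I8 writes R4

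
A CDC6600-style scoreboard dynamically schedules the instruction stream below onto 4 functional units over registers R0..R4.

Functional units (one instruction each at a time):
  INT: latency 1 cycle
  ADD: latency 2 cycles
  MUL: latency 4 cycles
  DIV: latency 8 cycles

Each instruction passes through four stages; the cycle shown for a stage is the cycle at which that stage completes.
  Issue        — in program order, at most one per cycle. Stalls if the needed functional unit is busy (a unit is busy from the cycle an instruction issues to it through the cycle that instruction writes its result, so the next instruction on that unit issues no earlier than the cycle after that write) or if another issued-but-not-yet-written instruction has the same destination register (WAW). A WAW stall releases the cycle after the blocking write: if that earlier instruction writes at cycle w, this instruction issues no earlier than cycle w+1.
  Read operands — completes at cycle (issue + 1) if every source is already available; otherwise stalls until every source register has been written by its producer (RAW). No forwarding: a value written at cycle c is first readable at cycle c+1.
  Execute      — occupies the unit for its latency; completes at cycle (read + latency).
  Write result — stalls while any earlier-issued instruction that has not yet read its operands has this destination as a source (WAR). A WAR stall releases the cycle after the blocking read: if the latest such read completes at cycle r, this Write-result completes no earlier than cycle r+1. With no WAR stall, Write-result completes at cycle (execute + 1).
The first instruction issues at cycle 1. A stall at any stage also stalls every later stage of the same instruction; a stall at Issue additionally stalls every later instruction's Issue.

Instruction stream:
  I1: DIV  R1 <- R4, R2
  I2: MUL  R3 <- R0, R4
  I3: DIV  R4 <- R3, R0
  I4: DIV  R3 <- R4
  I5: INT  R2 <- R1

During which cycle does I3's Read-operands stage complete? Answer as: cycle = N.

cycle 1: I1 dispatched to DIV
cycle 2: I1 operands ready; I2 dispatched to MUL
cycle 3: I2 operands ready
cycle 7: I2 complete
cycle 8: R3←I2
cycle 10: I1 complete
cycle 11: R1←I1
cycle 12: I3 dispatched to DIV
cycle 13: I3 operands ready
cycle 21: I3 complete
cycle 22: R4←I3
cycle 23: I4 dispatched to DIV
cycle 24: I4 operands ready; I5 dispatched to INT
cycle 25: I5 operands ready
cycle 26: I5 complete
cycle 27: R2←I5
cycle 32: I4 complete
cycle 33: R3←I4

cycle = 13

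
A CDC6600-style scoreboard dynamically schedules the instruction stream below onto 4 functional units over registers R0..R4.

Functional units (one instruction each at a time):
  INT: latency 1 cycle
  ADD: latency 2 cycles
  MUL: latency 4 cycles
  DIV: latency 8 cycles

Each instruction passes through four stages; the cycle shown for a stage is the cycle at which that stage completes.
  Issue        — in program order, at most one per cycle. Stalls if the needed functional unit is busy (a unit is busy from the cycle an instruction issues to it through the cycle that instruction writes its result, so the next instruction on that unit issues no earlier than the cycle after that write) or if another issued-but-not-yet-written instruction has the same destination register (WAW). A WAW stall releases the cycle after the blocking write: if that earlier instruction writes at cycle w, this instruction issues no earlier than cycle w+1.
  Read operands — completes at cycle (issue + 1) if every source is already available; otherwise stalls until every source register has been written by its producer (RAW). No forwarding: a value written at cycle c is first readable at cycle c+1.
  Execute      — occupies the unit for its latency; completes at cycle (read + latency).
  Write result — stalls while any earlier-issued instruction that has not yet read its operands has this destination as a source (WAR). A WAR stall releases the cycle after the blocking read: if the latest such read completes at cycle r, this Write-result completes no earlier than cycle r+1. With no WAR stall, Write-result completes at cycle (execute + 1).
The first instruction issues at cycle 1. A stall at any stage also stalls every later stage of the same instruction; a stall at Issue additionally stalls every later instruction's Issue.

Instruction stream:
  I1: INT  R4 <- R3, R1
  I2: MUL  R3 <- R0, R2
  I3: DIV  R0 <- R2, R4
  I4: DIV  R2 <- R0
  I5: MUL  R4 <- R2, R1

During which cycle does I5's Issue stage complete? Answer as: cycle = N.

cycle = 16

1) issue 1, read 2, done 3, write 4
2) issue 2, read 3, done 7, write 8
3) issue 3, read 5, done 13, write 14  <RAW R4: wait I1 write@4>
4) issue 15, read 16, done 24, write 25  <struct: DIV busy until I3 writes@14>
5) issue 16, read 26, done 30, write 31  <RAW R2: wait I4 write@25>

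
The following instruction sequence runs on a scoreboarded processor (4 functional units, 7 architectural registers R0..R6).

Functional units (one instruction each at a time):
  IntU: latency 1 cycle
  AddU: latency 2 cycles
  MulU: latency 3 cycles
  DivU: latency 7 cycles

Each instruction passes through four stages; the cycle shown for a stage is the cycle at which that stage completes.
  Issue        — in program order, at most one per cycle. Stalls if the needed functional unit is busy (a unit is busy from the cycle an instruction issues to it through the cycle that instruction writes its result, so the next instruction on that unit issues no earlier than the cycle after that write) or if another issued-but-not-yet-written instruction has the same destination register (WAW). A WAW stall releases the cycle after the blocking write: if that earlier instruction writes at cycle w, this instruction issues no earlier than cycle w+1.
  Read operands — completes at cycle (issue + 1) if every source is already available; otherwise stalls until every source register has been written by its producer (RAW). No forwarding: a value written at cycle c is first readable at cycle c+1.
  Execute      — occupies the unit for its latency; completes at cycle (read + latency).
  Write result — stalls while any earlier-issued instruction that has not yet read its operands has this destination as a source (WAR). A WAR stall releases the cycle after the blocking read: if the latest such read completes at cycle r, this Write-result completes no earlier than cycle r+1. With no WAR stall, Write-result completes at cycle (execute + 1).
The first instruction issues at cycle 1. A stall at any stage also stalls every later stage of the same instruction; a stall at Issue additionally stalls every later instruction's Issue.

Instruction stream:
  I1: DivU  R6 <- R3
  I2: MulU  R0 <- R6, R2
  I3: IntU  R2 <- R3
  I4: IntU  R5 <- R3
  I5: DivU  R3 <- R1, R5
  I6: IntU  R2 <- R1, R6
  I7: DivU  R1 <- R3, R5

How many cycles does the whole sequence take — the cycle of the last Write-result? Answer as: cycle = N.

cycle = 35

I1 -> (1, 2, 9, 10)
I2 -> (2, 11, 14, 15)  // RAW R6: wait I1 write@10
I3 -> (3, 4, 5, 12)  // WAR R2: wait I2 read@11
I4 -> (13, 14, 15, 16)  // struct: IntU busy until I3 writes@12
I5 -> (14, 17, 24, 25)  // RAW R5: wait I4 write@16
I6 -> (17, 18, 19, 20)  // struct: IntU busy until I4 writes@16
I7 -> (26, 27, 34, 35)  // struct: DivU busy until I5 writes@25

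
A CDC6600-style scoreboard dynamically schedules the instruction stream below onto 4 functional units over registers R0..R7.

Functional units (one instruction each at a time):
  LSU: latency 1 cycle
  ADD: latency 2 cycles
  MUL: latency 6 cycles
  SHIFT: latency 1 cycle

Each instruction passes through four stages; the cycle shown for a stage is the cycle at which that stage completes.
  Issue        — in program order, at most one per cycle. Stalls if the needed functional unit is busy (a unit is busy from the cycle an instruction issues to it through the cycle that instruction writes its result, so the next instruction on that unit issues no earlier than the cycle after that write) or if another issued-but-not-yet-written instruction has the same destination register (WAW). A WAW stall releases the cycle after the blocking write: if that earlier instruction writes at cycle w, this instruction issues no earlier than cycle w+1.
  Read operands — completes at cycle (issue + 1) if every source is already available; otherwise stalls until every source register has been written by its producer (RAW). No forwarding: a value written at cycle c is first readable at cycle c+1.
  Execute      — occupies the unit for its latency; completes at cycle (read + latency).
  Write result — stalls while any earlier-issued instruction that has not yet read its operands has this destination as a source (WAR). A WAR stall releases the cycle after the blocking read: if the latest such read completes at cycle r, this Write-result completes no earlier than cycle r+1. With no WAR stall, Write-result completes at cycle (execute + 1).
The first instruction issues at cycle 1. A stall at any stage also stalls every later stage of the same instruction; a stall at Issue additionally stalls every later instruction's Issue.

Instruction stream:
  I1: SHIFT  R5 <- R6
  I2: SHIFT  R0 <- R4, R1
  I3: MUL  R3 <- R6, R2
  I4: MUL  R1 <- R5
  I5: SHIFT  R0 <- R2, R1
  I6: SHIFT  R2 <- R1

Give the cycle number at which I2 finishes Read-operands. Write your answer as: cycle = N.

cycle = 6

  I1 | 1 | 2 | 3 | 4
  I2 | 5 | 6 | 7 | 8   struct: SHIFT busy until I1 writes@4
  I3 | 6 | 7 | 13 | 14
  I4 | 15 | 16 | 22 | 23   struct: MUL busy until I3 writes@14
  I5 | 16 | 24 | 25 | 26   RAW R1: wait I4 write@23
  I6 | 27 | 28 | 29 | 30   struct: SHIFT busy until I5 writes@26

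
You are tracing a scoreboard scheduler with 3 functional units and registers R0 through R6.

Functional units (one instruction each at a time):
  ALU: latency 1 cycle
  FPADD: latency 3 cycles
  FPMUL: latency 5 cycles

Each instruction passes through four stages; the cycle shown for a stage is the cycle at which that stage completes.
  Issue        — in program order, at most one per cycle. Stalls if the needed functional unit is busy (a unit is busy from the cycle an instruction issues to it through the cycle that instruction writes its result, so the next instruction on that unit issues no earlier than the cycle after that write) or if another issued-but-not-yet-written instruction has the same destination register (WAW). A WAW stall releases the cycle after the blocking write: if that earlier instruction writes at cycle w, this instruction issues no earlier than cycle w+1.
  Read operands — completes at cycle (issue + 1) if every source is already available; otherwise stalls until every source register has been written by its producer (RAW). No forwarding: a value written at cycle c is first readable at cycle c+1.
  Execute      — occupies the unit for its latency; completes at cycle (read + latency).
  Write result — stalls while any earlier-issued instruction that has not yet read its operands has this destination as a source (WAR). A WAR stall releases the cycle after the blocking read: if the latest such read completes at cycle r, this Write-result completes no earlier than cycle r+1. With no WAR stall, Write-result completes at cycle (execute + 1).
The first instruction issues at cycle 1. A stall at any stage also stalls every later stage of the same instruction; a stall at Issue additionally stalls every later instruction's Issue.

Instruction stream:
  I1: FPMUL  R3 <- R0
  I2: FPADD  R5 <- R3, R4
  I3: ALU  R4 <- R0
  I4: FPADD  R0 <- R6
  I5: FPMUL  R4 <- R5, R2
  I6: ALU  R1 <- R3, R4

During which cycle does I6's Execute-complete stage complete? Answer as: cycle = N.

cycle = 24

[1] I1 issues→FPMUL
[2] I1 reads; I2 issues→FPADD
[3] I3 issues→ALU
[4] I3 reads
[5] I3 exec-done
[7] I1 exec-done
[8] I1 writes R3
[9] I2 reads
[10] I3 writes R4
[12] I2 exec-done
[13] I2 writes R5
[14] I4 issues→FPADD
[15] I4 reads; I5 issues→FPMUL
[16] I5 reads; I6 issues→ALU
[18] I4 exec-done
[19] I4 writes R0
[21] I5 exec-done
[22] I5 writes R4
[23] I6 reads
[24] I6 exec-done
[25] I6 writes R1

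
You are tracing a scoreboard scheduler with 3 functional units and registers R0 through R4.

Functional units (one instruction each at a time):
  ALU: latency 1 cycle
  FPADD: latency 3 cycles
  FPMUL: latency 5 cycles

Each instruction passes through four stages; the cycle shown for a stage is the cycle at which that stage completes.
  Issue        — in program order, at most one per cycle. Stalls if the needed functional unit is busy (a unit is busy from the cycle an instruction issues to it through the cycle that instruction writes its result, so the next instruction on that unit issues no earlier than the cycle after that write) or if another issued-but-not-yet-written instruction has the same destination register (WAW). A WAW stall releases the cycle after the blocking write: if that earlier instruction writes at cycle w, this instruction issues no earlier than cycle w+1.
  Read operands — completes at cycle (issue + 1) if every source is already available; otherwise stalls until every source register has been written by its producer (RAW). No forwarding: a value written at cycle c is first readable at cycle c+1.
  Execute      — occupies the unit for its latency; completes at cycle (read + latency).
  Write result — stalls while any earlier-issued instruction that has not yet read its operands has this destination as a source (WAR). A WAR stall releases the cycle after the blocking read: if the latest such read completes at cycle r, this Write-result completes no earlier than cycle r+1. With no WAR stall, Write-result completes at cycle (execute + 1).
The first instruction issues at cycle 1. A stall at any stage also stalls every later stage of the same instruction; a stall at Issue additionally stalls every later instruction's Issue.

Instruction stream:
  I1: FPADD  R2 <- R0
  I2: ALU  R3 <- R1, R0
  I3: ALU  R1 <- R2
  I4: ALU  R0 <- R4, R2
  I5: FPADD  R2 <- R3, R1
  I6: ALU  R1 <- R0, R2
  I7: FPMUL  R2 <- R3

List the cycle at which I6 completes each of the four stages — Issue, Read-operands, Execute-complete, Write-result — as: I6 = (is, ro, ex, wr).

I6 = (14, 17, 18, 19)

[1] issue I1 (FPADD)
[2] I1 read-ops, issue I2 (ALU)
[3] I2 read-ops
[4] I2 finished on ALU
[5] I1 finished on FPADD, I2→R3
[6] I1→R2, issue I3 (ALU)
[7] I3 read-ops
[8] I3 finished on ALU
[9] I3→R1
[10] issue I4 (ALU)
[11] I4 read-ops, issue I5 (FPADD)
[12] I4 finished on ALU, I5 read-ops
[13] I4→R0
[14] issue I6 (ALU)
[15] I5 finished on FPADD
[16] I5→R2
[17] I6 read-ops, issue I7 (FPMUL)
[18] I6 finished on ALU, I7 read-ops
[19] I6→R1
[23] I7 finished on FPMUL
[24] I7→R2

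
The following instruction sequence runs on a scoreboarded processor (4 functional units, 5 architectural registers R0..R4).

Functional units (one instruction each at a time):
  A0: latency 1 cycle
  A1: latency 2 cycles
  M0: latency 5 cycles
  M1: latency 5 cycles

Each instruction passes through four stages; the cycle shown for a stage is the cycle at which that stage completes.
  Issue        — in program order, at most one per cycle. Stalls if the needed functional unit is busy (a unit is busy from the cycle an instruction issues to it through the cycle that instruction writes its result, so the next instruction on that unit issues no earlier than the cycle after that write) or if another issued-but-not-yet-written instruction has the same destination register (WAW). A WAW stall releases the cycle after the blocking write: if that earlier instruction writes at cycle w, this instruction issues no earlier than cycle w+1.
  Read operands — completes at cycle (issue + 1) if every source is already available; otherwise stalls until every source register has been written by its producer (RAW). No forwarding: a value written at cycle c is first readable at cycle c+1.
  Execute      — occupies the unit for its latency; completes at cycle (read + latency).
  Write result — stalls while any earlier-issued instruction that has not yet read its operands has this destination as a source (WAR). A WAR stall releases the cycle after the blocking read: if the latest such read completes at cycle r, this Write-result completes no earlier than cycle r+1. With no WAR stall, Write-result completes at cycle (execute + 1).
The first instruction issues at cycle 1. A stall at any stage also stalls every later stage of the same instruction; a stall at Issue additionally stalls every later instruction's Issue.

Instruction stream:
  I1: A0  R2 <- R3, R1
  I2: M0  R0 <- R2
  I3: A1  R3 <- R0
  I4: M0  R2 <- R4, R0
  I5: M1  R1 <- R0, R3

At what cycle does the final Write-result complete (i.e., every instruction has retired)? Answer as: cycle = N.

1) issue 1, read 2, done 3, write 4
2) issue 2, read 5, done 10, write 11  <RAW R2: wait I1 write@4>
3) issue 3, read 12, done 14, write 15  <RAW R0: wait I2 write@11>
4) issue 12, read 13, done 18, write 19  <struct: M0 busy until I2 writes@11>
5) issue 13, read 16, done 21, write 22  <RAW R3: wait I3 write@15>

cycle = 22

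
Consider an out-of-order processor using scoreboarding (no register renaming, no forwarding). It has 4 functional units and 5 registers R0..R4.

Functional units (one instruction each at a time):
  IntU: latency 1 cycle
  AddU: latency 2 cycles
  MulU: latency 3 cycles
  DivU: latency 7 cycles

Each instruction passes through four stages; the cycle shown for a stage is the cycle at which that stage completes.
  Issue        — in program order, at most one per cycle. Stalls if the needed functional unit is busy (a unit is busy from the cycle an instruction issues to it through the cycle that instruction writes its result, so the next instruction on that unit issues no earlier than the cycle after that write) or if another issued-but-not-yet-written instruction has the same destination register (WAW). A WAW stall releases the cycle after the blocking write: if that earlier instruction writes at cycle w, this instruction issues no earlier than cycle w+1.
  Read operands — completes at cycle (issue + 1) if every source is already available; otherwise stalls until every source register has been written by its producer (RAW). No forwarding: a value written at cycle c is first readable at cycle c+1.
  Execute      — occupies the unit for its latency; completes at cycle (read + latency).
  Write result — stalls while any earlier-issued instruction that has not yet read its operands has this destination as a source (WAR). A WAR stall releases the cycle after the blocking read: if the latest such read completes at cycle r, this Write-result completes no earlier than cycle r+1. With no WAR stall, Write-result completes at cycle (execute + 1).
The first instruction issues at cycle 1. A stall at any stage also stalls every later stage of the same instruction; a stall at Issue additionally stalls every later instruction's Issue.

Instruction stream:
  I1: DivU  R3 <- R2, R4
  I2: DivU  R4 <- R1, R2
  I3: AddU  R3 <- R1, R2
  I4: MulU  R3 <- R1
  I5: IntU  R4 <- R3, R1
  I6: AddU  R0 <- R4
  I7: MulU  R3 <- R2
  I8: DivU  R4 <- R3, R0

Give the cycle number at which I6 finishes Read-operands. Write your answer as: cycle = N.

cycle = 26

I1 -> (1, 2, 9, 10)
I2 -> (11, 12, 19, 20)  // struct: DivU busy until I1 writes@10
I3 -> (12, 13, 15, 16)
I4 -> (17, 18, 21, 22)  // WAW R3: wait I3 write@16
I5 -> (21, 23, 24, 25)  // WAW R4: wait I2 write@20, RAW R3: wait I4 write@22
I6 -> (22, 26, 28, 29)  // RAW R4: wait I5 write@25
I7 -> (23, 24, 27, 28)
I8 -> (26, 30, 37, 38)  // WAW R4: wait I5 write@25, RAW R0: wait I6 write@29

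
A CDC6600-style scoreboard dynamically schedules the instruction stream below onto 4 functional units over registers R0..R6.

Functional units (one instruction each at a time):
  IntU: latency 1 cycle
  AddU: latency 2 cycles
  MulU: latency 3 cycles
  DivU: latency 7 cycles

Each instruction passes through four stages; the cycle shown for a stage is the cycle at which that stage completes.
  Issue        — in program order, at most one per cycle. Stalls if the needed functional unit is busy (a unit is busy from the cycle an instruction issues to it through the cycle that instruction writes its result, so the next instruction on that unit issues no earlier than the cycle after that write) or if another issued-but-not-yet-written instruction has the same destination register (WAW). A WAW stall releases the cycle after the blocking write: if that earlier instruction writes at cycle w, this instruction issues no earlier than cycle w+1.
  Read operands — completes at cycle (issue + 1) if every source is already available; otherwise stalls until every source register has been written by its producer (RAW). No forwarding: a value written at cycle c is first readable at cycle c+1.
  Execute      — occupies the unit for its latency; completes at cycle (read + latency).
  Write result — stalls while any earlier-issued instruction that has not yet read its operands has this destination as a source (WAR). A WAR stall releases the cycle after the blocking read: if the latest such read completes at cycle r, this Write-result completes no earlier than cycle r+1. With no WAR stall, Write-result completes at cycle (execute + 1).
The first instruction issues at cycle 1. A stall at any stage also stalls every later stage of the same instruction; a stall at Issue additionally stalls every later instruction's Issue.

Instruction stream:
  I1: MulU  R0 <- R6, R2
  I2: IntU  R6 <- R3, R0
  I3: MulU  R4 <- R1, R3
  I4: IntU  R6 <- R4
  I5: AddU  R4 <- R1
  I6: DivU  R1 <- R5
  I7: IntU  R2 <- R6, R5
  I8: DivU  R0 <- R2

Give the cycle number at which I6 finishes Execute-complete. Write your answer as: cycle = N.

  I1 | 1 | 2 | 5 | 6
  I2 | 2 | 7 | 8 | 9   RAW R0: wait I1 write@6
  I3 | 7 | 8 | 11 | 12   struct: MulU busy until I1 writes@6
  I4 | 10 | 13 | 14 | 15   struct: IntU busy until I2 writes@9 · RAW R4: wait I3 write@12
  I5 | 13 | 14 | 16 | 17   WAW R4: wait I3 write@12
  I6 | 14 | 15 | 22 | 23
  I7 | 16 | 17 | 18 | 19   struct: IntU busy until I4 writes@15
  I8 | 24 | 25 | 32 | 33   struct: DivU busy until I6 writes@23

cycle = 22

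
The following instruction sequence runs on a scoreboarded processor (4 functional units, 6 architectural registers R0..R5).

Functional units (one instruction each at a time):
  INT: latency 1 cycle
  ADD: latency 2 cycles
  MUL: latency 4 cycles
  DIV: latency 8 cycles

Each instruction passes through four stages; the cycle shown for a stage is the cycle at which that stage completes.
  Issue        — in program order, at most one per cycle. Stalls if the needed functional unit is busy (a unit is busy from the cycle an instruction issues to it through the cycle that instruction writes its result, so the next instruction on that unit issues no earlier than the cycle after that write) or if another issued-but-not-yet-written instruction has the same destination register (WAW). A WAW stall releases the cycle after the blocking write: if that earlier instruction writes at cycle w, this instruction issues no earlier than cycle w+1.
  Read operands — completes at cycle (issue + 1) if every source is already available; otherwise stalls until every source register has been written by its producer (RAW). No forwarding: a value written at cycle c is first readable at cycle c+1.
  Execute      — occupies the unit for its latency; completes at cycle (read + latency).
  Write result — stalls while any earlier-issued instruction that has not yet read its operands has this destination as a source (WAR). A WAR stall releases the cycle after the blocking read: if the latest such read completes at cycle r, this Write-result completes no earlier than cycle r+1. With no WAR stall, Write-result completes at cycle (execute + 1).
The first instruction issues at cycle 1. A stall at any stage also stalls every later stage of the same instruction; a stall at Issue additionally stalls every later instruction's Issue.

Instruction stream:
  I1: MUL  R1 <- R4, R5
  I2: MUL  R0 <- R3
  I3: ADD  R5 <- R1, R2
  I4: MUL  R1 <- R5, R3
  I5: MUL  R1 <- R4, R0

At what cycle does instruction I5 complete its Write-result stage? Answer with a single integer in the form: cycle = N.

c1: I1 issues→MUL
c2: I1 reads
c6: I1 exec-done
c7: I1 writes R1
c8: I2 issues→MUL
c9: I2 reads | I3 issues→ADD
c10: I3 reads
c12: I3 exec-done
c13: I2 exec-done | I3 writes R5
c14: I2 writes R0
c15: I4 issues→MUL
c16: I4 reads
c20: I4 exec-done
c21: I4 writes R1
c22: I5 issues→MUL
c23: I5 reads
c27: I5 exec-done
c28: I5 writes R1

cycle = 28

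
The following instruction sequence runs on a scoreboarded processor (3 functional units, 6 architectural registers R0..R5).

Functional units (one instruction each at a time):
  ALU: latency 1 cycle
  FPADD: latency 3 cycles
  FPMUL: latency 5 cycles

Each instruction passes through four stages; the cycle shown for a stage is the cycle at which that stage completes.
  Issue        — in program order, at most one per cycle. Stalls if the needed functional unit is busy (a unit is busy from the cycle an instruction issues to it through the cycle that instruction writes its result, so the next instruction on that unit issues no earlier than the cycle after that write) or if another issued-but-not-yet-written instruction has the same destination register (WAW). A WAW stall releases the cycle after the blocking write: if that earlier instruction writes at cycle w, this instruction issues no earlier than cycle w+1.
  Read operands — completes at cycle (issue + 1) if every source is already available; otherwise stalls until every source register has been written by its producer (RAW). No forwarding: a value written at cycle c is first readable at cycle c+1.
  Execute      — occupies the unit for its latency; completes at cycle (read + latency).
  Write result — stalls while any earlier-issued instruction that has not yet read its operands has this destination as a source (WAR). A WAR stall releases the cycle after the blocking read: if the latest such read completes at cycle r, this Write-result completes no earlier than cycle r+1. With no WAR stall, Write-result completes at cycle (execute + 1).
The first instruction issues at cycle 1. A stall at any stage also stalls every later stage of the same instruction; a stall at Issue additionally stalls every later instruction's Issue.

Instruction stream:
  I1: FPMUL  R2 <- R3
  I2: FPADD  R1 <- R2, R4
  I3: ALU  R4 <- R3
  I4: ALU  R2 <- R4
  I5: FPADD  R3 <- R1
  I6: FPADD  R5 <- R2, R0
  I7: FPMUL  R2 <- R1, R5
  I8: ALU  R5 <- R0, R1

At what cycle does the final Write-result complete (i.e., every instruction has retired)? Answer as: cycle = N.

cycle = 32

t=1  issue I1 (FPMUL)
t=2  I1 read-ops, issue I2 (FPADD)
t=3  issue I3 (ALU)
t=4  I3 read-ops
t=5  I3 finished on ALU
t=7  I1 finished on FPMUL
t=8  I1→R2
t=9  I2 read-ops
t=10  I3→R4
t=11  issue I4 (ALU)
t=12  I2 finished on FPADD, I4 read-ops
t=13  I2→R1, I4 finished on ALU
t=14  I4→R2, issue I5 (FPADD)
t=15  I5 read-ops
t=18  I5 finished on FPADD
t=19  I5→R3
t=20  issue I6 (FPADD)
t=21  I6 read-ops, issue I7 (FPMUL)
t=24  I6 finished on FPADD
t=25  I6→R5
t=26  I7 read-ops, issue I8 (ALU)
t=27  I8 read-ops
t=28  I8 finished on ALU
t=29  I8→R5
t=31  I7 finished on FPMUL
t=32  I7→R2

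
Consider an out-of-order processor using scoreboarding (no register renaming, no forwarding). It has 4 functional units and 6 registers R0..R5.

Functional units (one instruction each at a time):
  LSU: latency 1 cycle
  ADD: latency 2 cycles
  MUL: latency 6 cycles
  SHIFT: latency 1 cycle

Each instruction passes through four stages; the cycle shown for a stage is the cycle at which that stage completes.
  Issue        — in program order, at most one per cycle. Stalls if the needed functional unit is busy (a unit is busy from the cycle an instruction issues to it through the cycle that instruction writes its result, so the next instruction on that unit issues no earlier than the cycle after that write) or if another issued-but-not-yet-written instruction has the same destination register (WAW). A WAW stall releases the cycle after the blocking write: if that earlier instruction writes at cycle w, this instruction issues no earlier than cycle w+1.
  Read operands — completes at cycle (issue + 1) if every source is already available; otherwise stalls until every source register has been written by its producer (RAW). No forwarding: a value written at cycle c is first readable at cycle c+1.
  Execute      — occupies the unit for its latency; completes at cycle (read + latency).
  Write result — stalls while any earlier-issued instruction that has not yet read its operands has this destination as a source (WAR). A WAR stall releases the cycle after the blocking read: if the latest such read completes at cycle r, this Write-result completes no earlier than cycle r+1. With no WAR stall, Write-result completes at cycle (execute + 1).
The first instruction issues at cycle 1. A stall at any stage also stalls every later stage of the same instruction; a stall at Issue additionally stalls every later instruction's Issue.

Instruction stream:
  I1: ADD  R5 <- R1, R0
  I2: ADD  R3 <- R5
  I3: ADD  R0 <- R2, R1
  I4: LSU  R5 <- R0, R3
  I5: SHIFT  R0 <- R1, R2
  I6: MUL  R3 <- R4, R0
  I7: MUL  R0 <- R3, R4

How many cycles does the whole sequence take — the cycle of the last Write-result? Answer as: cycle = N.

cycle = 36

[1] I1→ADD
[2] I1 RO
[4] I1 EX
[5] I1 WR R5
[6] I2→ADD
[7] I2 RO
[9] I2 EX
[10] I2 WR R3
[11] I3→ADD
[12] I3 RO, I4→LSU
[14] I3 EX
[15] I3 WR R0
[16] I4 RO, I5→SHIFT
[17] I4 EX, I5 RO, I6→MUL
[18] I4 WR R5, I5 EX
[19] I5 WR R0
[20] I6 RO
[26] I6 EX
[27] I6 WR R3
[28] I7→MUL
[29] I7 RO
[35] I7 EX
[36] I7 WR R0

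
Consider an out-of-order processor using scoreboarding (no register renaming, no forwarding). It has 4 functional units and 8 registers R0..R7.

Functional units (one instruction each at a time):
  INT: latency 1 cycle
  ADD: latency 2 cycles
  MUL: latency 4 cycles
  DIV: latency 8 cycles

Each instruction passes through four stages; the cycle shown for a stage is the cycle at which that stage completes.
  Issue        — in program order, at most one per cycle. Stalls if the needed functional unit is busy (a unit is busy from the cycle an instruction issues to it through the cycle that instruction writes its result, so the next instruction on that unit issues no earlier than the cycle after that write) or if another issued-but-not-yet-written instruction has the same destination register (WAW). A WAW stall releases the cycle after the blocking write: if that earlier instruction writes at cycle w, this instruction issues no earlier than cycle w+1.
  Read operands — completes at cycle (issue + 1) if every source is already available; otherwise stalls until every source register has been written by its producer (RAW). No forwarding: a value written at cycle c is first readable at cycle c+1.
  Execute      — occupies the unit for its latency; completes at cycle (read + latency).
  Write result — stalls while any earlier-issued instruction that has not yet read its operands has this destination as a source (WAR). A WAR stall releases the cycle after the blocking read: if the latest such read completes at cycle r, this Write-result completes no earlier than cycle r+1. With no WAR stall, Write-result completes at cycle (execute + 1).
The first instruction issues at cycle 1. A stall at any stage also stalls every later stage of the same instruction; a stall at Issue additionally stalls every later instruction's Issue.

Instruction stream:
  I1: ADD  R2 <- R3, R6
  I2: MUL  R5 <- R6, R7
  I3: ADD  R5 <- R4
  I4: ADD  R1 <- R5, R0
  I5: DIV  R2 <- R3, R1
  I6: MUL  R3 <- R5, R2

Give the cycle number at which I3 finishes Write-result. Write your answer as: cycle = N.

cycle = 13

1) issue 1, read 2, done 4, write 5
2) issue 2, read 3, done 7, write 8
3) issue 9, read 10, done 12, write 13  <WAW R5: wait I2 write@8>
4) issue 14, read 15, done 17, write 18  <struct: ADD busy until I3 writes@13>
5) issue 15, read 19, done 27, write 28  <RAW R1: wait I4 write@18>
6) issue 16, read 29, done 33, write 34  <RAW R2: wait I5 write@28>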